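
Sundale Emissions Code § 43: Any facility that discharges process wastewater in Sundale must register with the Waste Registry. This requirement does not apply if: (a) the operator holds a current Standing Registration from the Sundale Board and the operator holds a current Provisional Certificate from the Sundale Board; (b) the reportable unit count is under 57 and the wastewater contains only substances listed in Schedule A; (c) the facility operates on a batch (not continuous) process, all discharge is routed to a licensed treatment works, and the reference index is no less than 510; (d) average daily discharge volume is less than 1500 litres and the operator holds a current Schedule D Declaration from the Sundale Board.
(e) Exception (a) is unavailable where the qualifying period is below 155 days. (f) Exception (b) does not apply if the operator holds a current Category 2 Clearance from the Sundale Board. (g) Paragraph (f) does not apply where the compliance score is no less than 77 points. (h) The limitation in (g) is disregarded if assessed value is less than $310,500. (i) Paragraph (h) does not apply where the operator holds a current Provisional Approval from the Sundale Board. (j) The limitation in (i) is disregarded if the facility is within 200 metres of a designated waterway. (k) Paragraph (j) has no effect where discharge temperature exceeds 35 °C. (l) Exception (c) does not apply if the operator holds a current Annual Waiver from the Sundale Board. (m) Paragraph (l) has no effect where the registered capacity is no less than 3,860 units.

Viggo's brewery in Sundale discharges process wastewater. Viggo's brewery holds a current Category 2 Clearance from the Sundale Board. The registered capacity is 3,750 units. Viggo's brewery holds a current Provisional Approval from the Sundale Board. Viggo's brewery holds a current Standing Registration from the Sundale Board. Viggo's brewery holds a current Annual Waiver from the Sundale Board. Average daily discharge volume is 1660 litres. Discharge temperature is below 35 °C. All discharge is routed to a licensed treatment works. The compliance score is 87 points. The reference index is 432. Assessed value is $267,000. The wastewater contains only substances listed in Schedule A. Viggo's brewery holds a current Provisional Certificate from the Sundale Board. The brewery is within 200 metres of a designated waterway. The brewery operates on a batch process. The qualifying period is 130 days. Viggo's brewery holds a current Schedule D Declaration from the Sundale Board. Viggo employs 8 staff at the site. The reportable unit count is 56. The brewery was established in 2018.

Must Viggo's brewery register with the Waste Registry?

Yes — Viggo's brewery must register with the Waste Registry.

All of (a)'s requirements are met (a current Standing Registration is held; a current Provisional Certificate is held). However, paragraph (e) must be considered: (e) operates — the qualifying period is 130 days, below the 155 days limit. So (a) is unavailable.
Exception (b)'s conditions are all satisfied: the reportable unit count is 56, under the 57 limit; the wastewater is Schedule-A-only. Turning to paragraphs (f)–(k): (f) is triggered — a current Category 2 Clearance is held. (g) would limit (f) — the compliance score is 87 points, meeting the 77 points threshold — but (h) sets (g) aside: (h) is engaged — assessed value is $267,000, less than the $310,500 limit. (i) would limit (h) — a current Provisional Approval is held — but (j) sets (i) aside: (j) operates against (i): the brewery is within 200 m of a designated waterway. (k) is inapplicable (discharge temperature is below 35 °C), so (j) stands. (b) is therefore removed.
Exception (c) fails — the reference index is 432, short of 510.
Exception (d) does not apply: average daily discharge volume is 1660 litres, not less than 1500 litres.
No exception is made out. Viggo's brewery falls within the general rule.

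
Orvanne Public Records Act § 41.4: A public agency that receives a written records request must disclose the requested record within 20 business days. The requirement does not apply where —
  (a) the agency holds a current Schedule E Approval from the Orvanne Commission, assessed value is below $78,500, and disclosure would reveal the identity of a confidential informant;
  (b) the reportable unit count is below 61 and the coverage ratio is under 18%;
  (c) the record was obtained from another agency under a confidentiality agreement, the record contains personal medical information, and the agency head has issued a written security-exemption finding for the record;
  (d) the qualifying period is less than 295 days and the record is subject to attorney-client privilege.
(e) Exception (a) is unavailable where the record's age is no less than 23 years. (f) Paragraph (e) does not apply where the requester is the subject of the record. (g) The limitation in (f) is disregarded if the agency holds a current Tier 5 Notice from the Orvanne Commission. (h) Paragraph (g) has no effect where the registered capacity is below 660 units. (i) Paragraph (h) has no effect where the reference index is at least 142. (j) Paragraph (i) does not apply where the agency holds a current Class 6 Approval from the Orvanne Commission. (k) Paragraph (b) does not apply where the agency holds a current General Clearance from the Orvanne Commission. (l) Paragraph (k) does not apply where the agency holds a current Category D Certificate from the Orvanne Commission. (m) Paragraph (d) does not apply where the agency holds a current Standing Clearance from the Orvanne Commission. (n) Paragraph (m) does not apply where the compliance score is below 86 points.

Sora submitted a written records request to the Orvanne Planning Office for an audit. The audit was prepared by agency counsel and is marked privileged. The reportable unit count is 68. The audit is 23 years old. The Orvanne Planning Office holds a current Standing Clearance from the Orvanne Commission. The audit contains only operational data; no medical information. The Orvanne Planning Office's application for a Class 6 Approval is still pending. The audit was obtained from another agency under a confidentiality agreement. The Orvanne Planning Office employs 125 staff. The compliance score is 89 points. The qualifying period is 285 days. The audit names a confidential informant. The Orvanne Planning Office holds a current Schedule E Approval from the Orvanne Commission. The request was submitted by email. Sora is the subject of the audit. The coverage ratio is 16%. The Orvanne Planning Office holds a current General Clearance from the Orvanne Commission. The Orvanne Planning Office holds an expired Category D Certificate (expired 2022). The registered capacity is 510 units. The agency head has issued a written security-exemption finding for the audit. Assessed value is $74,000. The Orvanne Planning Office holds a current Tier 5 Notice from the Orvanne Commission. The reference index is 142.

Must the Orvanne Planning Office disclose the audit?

All of (a)'s requirements are met (a current Schedule E Approval is held; assessed value is $74,000, below the $78,500 limit; the audit names a confidential informant). But: (e) applies — the record's age is 23 years, meeting the 23 years threshold. (f) would limit (e) — Sora is the subject of the audit — but (g) sets (f) aside: (g) is engaged — a current Tier 5 Notice is held. (h) is triggered (the registered capacity is 510 units, below the 660 units limit), but is itself disapplied by (i): (i) is triggered — the reference index is 142, meeting the 142 threshold. (j), which would lift (i), is not triggered — there is no Class 6 Approval in force. (a) is therefore removed.
Exception (b) requires that the reportable unit count is below 61; but the reportable unit count is 68, not below 61, so (b) is unavailable.
Exception (c) does not apply: the audit contains only operational data.
Exception (d): the qualifying period is 285 days, less than the 295 days limit; the audit is privileged — every condition holds. But: (m) operates against (d): a current Standing Clearance is held. (n), which would lift (m), does not operate here — the compliance score is 89 points, not below 86 points. (d) is therefore removed.
None of the exceptions is available; § 41.4 applies in full.

Yes — the Orvanne Planning Office must disclose the audit.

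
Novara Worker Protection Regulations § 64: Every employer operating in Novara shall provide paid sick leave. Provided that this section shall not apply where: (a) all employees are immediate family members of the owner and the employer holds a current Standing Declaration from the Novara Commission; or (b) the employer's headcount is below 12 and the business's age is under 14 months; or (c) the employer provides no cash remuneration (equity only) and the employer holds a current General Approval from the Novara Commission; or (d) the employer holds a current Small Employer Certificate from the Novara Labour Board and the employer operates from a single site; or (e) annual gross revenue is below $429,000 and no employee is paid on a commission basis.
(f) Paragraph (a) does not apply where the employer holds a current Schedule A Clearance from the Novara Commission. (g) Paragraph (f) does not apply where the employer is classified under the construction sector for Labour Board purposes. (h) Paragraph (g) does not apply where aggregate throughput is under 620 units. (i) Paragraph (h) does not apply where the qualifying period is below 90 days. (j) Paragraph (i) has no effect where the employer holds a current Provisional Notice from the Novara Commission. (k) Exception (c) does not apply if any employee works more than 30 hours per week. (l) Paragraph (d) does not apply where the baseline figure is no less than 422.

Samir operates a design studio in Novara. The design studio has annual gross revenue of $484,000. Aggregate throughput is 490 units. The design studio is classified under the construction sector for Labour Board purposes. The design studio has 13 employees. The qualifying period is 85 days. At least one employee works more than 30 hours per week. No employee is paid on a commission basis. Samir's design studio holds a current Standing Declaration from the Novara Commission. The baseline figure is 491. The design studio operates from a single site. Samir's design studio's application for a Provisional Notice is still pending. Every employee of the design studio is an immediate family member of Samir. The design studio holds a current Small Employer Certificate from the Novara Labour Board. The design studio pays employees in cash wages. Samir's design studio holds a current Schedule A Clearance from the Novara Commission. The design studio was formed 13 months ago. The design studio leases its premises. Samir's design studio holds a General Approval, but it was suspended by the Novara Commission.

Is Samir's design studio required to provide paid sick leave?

No — exception (a) applies; Samir's design studio is not required to provide paid sick leave.

Exception (a): every employee is an immediate family member; a current Standing Declaration is held — every condition holds. Considering the limiting provisions: (f) is triggered (a current Schedule A Clearance is held), but is displaced by (g): (g) is triggered — the design studio is classified under the construction sector. (h) would limit (g) — aggregate throughput is 490 units, under the 620 units limit — but (i) sets (h) aside: (i) operates against (h): the qualifying period is 85 days, below the 90 days limit. (j) is inapplicable (no current Provisional Notice is held), so (i) stands. Exception (a) stands.
Exception (b) fails — the employer's headcount is 13, not below 12.
Exception (c) requires that the employer provides no cash remuneration (equity only); but employees are paid cash wages, so (c) is unavailable.
Exception (d)'s conditions are all satisfied: a current Small Employer Certificate is held; the employer operates from a single site. But: (l) operates against (d): the baseline figure is 491, meeting the 422 threshold. (d) is therefore removed.
Exception (e) requires that annual gross revenue is below $429,000; but annual gross revenue is $484,000, not below $429,000, so (e) is unavailable.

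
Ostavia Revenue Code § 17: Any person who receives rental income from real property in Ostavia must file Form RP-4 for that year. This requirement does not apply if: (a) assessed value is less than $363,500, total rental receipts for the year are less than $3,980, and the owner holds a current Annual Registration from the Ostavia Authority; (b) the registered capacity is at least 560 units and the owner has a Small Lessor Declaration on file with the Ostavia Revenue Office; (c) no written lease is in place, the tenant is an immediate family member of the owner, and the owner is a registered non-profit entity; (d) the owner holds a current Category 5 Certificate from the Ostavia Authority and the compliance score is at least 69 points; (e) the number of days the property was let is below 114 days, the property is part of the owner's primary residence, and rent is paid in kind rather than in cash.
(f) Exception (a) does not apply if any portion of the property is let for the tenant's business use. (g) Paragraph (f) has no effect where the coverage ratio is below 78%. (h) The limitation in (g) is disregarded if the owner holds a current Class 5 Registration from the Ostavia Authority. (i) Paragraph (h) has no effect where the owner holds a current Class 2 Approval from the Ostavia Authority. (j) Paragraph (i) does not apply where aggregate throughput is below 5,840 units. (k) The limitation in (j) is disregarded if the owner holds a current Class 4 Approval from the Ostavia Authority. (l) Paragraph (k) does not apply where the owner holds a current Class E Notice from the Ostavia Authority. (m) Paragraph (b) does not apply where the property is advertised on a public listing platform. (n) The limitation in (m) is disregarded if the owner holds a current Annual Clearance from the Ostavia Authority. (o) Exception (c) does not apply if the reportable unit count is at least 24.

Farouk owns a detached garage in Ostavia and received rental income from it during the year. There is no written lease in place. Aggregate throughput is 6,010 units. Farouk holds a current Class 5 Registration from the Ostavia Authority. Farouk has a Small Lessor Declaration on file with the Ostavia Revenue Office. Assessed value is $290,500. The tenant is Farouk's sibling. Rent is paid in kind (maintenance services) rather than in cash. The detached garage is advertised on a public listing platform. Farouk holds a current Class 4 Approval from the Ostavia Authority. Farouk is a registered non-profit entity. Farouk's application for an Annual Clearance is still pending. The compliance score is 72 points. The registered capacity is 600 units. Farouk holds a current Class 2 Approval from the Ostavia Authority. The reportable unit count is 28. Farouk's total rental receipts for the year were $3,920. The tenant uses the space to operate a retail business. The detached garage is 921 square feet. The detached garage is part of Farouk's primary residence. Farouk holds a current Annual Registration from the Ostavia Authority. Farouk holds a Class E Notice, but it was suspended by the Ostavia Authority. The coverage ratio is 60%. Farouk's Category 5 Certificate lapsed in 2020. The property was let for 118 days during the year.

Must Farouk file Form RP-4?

Exception (a) is satisfied on its face — assessed value is $290,500, less than the $363,500 limit; total rental receipts for the year are $3,920, less than the $3,980 limit; a current Annual Registration is held. Under paragraphs (f)–(l): (f) would limit (a) — the space is let for business use — but (g) sets (f) aside: (g) applies — the coverage ratio is 60%, below the 78% limit. (h) would limit (g) — a current Class 5 Registration is held — but (i) sets (h) aside: (i) applies — a current Class 2 Approval is held. (j), which would lift (i), is not triggered — aggregate throughput is 6,010 units, not below 5,840 units. So (a) applies.
All of (b)'s requirements are met (the registered capacity is 600 units, meeting the 560 units threshold; a Small Lessor Declaration is on file). But applying paragraphs (m)–(n): (m) operates against (b): the property is publicly advertised. (n) is not engaged (there is no Annual Clearance in force), so (m) stands. (b) is therefore removed.
Exception (c): there is no written lease; the tenant is an immediate family member; Farouk is a registered non-profit — every condition holds. Turning to paragraph (o): (o) is engaged — the reportable unit count is 28, meeting the 24 threshold. Exception (c) does not apply.
Exception (d) requires that the owner holds a current Category 5 Certificate from the Ostavia Authority; but the Category 5 Certificate is not current, so (d) is unavailable.
Exception (e) fails — the number of days the property was let is 118 days, not below 114 days.

No — exception (a) applies; Farouk is not required to file Form RP-4.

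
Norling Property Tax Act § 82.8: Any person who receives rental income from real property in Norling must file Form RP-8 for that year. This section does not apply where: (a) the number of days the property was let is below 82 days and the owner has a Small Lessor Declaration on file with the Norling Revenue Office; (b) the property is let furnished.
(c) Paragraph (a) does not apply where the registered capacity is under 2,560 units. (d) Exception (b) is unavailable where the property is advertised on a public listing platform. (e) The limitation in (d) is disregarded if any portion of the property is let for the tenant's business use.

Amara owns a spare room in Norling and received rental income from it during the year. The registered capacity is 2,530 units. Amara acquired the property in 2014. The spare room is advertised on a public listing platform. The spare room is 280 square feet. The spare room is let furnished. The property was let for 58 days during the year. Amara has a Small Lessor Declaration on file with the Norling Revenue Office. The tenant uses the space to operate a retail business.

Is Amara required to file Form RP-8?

No — exception (b) applies; Amara is not required to file Form RP-8.

Exception (a): the number of days the property was let is 58 days, below the 82 days limit; a Small Lessor Declaration is on file — every condition holds. But applying paragraph (c): (c) operates against (a): the registered capacity is 2,530 units, under the 2,560 units limit. So (a) is unavailable.
Exception (b)'s conditions are all satisfied: the property is let furnished. As to paragraphs (d)–(e): (d) would limit (b) — the property is publicly advertised — but (e) sets (d) aside: (e) is engaged — the space is let for business use. (b) remains available.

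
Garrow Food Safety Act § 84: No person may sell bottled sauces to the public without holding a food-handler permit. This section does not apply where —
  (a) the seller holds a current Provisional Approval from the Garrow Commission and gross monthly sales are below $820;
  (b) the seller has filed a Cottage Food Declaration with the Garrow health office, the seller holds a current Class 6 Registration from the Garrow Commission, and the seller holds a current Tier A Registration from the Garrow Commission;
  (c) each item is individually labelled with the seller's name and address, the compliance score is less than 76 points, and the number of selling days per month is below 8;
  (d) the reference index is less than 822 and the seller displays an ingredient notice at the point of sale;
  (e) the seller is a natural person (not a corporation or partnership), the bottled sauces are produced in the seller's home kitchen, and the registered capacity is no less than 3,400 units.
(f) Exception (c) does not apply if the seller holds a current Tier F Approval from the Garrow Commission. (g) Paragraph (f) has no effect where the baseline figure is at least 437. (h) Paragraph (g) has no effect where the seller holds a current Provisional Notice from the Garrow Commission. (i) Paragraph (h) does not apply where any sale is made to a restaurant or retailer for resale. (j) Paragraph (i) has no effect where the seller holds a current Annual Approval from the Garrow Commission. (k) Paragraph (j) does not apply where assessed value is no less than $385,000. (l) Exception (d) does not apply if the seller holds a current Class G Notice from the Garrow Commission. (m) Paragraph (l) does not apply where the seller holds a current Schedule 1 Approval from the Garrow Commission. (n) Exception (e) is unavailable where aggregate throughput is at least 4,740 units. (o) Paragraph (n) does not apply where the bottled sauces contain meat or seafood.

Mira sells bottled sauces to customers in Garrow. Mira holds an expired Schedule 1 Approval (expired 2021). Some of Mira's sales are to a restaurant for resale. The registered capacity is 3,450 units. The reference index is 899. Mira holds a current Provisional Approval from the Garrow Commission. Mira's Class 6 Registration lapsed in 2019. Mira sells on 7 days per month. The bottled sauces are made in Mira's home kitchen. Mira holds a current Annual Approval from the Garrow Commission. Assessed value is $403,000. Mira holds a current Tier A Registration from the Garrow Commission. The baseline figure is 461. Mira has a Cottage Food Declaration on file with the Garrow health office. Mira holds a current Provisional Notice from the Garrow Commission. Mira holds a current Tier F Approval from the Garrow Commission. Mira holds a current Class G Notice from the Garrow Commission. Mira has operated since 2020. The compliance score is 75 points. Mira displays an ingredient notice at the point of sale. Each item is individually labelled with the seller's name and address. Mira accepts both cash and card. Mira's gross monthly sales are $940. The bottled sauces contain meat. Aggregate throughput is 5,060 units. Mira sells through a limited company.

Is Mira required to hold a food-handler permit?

No — exception (c) applies; Mira is not required to hold a food-handler permit.

Exception (a) does not apply: gross monthly sales are $940, not below $820.
Exception (b) requires that the seller holds a current Class 6 Registration from the Garrow Commission; but no current Class 6 Registration is held, so (b) is unavailable.
Exception (c) is satisfied on its face — items are individually labelled; the compliance score is 75 points, less than the 76 points limit; the number of selling days per month is 7, below the 8 limit. Considering the limiting provisions: (f) would limit (c) — a current Tier F Approval is held — but (g) sets (f) aside: (g) is engaged — the baseline figure is 461, meeting the 437 threshold. (h) applies (a current Provisional Notice is held), but is overridden by (i): (i) applies — some sales are to a restaurant for resale. (j) operates (a current Annual Approval is held), but is set aside by (k): (k) operates against (j): assessed value is $403,000, meeting the $385,000 threshold. (c) remains available.
Exception (d) fails — the reference index is 899, not less than 822.
Exception (e) requires that the seller is a natural person (not a corporation or partnership); but the seller operates through a limited company, so (e) is unavailable.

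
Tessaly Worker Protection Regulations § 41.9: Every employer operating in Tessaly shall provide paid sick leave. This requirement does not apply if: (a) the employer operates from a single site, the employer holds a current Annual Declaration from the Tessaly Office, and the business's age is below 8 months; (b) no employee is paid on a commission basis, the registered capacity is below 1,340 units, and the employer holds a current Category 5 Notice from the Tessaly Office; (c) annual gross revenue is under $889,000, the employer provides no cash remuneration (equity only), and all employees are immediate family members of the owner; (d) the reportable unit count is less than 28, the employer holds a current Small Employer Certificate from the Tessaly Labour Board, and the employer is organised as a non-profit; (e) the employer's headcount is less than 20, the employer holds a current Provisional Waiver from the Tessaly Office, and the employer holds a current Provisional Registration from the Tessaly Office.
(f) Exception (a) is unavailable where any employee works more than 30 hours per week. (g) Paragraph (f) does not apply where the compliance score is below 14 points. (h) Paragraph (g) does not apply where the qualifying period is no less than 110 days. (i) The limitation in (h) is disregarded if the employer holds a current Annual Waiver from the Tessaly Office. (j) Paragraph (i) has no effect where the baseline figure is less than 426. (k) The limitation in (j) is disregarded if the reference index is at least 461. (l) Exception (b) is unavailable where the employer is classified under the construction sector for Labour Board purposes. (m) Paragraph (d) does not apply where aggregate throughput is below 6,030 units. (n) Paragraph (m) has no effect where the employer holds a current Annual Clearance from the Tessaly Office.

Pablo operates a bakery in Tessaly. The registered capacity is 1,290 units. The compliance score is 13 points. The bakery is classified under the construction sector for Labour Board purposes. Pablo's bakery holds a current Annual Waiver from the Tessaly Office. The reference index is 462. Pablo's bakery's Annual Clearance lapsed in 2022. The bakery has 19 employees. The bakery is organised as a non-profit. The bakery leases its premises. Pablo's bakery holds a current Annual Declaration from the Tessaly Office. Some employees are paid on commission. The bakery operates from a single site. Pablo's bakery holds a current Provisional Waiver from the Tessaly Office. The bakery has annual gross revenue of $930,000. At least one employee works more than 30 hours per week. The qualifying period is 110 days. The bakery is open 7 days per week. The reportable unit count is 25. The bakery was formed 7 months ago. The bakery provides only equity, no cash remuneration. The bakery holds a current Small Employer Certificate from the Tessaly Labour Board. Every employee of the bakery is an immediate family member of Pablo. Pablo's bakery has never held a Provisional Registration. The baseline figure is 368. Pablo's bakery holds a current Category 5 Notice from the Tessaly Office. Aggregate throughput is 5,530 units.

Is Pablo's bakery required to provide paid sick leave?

No — exception (a) applies; Pablo's bakery is not required to provide paid sick leave.

Exception (a): the employer operates from a single site; a current Annual Declaration is held; the business's age is 7 months, below the 8 months limit — every condition holds. Applying paragraphs (f)–(k): (f) applies (at least one employee exceeds 30 hours/week), but yields to (g): (g) is engaged — the compliance score is 13 points, below the 14 points limit. (h) is engaged (the qualifying period is 110 days, meeting the 110 days threshold), but is set aside by (i): (i) operates — a current Annual Waiver is held. (j) would limit (i) — the baseline figure is 368, less than the 426 limit — but (k) sets (j) aside: (k) operates against (j): the reference index is 462, meeting the 461 threshold. Exception (a) stands.
Exception (b) fails — some employees are paid on commission.
Exception (c) does not apply: annual gross revenue is $930,000, not under $889,000.
Exception (d) is satisfied on its face — the reportable unit count is 25, less than the 28 limit; a current Small Employer Certificate is held; the employer is a non-profit. Turning to paragraphs (m)–(n): (m) operates — aggregate throughput is 5,530 units, below the 6,030 units limit. (n) is inapplicable (no current Annual Clearance is held), so (m) stands. (d) is therefore removed.
Exception (e) requires that the employer holds a current Provisional Registration from the Tessaly Office; but no current Provisional Registration is held, so (e) is unavailable.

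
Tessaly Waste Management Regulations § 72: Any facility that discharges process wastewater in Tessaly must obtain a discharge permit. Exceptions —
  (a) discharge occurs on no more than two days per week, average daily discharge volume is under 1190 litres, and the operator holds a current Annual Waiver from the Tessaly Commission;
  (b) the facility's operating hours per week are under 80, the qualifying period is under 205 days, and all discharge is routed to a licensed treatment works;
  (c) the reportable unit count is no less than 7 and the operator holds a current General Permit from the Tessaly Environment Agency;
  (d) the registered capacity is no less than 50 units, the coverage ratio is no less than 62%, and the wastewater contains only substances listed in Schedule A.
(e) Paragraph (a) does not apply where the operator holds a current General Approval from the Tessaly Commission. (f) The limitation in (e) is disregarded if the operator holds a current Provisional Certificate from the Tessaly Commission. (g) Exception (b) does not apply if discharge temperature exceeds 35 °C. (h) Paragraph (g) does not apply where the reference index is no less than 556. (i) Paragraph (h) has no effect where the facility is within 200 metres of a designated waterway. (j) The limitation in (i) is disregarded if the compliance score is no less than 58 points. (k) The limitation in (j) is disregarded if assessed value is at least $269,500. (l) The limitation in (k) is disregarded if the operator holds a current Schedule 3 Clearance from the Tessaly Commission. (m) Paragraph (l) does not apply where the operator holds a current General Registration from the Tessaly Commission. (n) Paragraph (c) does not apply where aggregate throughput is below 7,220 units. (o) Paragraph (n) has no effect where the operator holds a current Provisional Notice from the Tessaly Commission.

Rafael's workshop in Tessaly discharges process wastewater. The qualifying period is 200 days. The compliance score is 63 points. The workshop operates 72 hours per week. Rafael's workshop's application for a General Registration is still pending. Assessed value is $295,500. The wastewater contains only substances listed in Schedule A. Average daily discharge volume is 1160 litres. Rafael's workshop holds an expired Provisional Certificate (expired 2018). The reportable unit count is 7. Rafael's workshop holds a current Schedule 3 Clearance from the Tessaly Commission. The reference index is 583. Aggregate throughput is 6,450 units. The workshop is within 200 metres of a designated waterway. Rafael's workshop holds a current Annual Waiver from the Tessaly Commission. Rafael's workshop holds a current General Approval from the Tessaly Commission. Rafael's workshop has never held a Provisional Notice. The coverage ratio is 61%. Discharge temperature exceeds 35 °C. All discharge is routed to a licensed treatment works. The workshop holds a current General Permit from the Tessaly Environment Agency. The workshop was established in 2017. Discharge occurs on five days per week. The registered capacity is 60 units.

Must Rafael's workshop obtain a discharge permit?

No — exception (b) applies; Rafael's workshop is not required to obtain a discharge permit.

Exception (a) fails — discharge occurs on five days per week.
All of (b)'s requirements are met (the facility's operating hours per week are 72, under the 80 limit; the qualifying period is 200 days, under the 205 days limit; discharge is routed to a licensed treatment works). Under paragraphs (g)–(m): (g) operates (discharge temperature exceeds 35 °C), but is displaced by (h): (h) operates against (g): the reference index is 583, meeting the 556 threshold. (i) operates (the workshop is within 200 m of a designated waterway), but is set aside by (j): (j) operates against (i): the compliance score is 63 points, meeting the 58 points threshold. (k) is engaged (assessed value is $295,500, meeting the $269,500 threshold), but is overridden by (l): (l) is triggered — a current Schedule 3 Clearance is held. (m), which would lift (l), is not engaged — there is no General Registration in force. Exception (b) stands.
Exception (c)'s conditions are all satisfied: the reportable unit count is 7, meeting the 7 threshold; a current General Permit is held. Turning to paragraphs (n)–(o): (n) is triggered — aggregate throughput is 6,450 units, below the 7,220 units limit. (o) is inapplicable (there is no Provisional Notice in force), so (n) stands. (c) is therefore removed.
Exception (d) requires that the coverage ratio is no less than 62%; but the coverage ratio is 61%, short of 62%, so (d) is unavailable.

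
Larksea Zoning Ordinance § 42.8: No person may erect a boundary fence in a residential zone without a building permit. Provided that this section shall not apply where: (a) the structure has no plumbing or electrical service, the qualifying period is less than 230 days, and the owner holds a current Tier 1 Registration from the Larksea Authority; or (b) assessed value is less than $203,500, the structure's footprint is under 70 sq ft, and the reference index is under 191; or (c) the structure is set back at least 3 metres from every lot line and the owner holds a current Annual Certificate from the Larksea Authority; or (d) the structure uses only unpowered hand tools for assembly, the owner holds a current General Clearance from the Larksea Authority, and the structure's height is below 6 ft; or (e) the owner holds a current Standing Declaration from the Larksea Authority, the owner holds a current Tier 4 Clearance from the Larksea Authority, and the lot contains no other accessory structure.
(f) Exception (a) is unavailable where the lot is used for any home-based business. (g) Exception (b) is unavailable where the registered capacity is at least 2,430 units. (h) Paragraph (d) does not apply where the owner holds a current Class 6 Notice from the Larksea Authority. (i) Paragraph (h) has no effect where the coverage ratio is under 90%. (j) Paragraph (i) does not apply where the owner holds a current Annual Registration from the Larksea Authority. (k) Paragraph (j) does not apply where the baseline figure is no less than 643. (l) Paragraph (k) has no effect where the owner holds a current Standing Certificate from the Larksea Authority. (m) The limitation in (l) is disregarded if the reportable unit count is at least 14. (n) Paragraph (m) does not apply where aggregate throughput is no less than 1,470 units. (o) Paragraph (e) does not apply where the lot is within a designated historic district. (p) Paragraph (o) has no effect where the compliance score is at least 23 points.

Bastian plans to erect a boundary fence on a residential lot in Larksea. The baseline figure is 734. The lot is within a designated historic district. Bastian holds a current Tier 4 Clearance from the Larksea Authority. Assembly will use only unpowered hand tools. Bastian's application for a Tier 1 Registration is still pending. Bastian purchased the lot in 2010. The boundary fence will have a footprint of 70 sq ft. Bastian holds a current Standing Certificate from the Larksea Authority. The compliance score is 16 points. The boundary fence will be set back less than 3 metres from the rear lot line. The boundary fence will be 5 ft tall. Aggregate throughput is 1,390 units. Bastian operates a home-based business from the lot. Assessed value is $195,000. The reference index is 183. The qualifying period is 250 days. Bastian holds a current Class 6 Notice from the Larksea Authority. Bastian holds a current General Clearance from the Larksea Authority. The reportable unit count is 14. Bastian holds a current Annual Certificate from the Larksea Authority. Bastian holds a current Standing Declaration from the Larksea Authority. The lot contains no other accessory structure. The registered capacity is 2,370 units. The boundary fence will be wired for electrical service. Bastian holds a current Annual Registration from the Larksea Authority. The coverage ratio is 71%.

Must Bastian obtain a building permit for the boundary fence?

No — exception (d) applies; Bastian does not need a building permit.

Exception (a) requires that the structure has no plumbing or electrical service; but electrical service is planned, so (a) is unavailable.
Exception (b) requires that the structure's footprint is under 70 sq ft; but the structure's footprint is 70 sq ft, not under 70 sq ft, so (b) is unavailable.
Exception (c) requires that the structure is set back at least 3 metres from every lot line; but the rear setback is under 3 m, so (c) is unavailable.
Exception (d)'s conditions are all satisfied: assembly uses only hand tools; a current General Clearance is held; the structure's height is 5 ft, below the 6 ft limit. As to paragraphs (h)–(n): (h) would limit (d) — a current Class 6 Notice is held — but (i) sets (h) aside: (i) operates — the coverage ratio is 71%, under the 90% limit. (j) would limit (i) — a current Annual Registration is held — but (k) sets (j) aside: (k) operates against (j): the baseline figure is 734, meeting the 643 threshold. (l) applies (a current Standing Certificate is held), but is displaced by (m): (m) applies — the reportable unit count is 14, meeting the 14 threshold. (n) does not operate here (aggregate throughput is 1,390 units, short of 1,470 units), so (m) stands. Exception (d) stands.
All of (e)'s requirements are met (a current Standing Declaration is held; a current Tier 4 Clearance is held; the lot has no other accessory structure). But applying paragraphs (o)–(p): (o) operates against (e): the lot is in a historic district. (p), which would lift (o), does not operate here — the compliance score is 16 points, short of 23 points. (e) is therefore removed.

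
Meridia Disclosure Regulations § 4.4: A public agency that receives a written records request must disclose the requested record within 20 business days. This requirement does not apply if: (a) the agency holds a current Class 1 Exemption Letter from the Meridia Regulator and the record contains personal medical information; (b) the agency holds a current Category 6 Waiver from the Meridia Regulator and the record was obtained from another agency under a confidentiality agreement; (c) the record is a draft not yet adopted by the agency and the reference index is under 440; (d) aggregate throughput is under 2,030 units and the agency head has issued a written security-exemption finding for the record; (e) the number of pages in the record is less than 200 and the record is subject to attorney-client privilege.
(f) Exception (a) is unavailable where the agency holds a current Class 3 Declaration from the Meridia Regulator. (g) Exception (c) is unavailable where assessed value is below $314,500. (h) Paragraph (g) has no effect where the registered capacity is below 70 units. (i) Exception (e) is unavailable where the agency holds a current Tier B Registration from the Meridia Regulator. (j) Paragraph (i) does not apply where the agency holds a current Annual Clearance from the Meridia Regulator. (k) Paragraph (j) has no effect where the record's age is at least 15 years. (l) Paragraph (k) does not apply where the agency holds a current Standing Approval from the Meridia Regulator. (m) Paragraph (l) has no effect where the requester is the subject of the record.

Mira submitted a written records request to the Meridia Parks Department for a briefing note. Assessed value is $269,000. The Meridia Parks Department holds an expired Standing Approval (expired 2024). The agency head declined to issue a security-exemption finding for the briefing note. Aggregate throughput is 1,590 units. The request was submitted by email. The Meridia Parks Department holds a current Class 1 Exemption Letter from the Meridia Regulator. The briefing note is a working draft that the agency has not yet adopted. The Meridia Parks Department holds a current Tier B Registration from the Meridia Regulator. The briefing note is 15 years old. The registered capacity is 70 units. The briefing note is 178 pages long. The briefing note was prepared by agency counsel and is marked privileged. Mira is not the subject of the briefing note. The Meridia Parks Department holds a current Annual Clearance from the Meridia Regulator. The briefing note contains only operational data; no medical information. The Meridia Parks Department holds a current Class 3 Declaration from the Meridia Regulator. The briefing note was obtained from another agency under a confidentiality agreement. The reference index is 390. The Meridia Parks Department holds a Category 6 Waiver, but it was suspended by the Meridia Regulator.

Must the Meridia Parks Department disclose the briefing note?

Exception (a) requires that the record contains personal medical information; but the briefing note contains only operational data, so (a) is unavailable.
Exception (b) requires that the agency holds a current Category 6 Waiver from the Meridia Regulator; but there is no Category 6 Waiver in force, so (b) is unavailable.
All of (c)'s requirements are met (the briefing note is an unadopted draft; the reference index is 390, under the 440 limit). Turning to paragraphs (g)–(h): (g) is engaged — assessed value is $269,000, below the $314,500 limit. (h) is inapplicable (the registered capacity is 70 units, not below 70 units), so (g) stands. Exception (c) does not apply.
Exception (d) does not apply: the agency head declined to issue a security-exemption finding.
All of (e)'s requirements are met (the number of pages in the record is 178, less than the 200 limit; the briefing note is privileged). Turning to paragraphs (i)–(m): (i) operates against (e): a current Tier B Registration is held. (j) applies (a current Annual Clearance is held), but is set aside by (k): (k) operates — the record's age is 15 years, meeting the 15 years threshold. (l) does not operate here (the Standing Approval is not current), so (k) stands. (e) is therefore removed.
No exception displaces § 4.4.

Yes — the Meridia Parks Department must disclose the briefing note.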